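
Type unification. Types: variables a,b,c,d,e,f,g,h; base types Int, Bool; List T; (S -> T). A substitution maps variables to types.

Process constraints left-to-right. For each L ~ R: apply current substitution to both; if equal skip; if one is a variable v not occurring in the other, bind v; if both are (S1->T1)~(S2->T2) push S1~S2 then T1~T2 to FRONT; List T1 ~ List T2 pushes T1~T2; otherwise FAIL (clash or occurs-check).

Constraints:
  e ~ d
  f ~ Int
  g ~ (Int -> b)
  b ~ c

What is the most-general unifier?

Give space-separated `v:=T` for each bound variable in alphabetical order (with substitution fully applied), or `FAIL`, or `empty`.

step 1: unify e ~ d  [subst: {-} | 3 pending]
  bind e := d
step 2: unify f ~ Int  [subst: {e:=d} | 2 pending]
  bind f := Int
step 3: unify g ~ (Int -> b)  [subst: {e:=d, f:=Int} | 1 pending]
  bind g := (Int -> b)
step 4: unify b ~ c  [subst: {e:=d, f:=Int, g:=(Int -> b)} | 0 pending]
  bind b := c

Answer: b:=c e:=d f:=Int g:=(Int -> c)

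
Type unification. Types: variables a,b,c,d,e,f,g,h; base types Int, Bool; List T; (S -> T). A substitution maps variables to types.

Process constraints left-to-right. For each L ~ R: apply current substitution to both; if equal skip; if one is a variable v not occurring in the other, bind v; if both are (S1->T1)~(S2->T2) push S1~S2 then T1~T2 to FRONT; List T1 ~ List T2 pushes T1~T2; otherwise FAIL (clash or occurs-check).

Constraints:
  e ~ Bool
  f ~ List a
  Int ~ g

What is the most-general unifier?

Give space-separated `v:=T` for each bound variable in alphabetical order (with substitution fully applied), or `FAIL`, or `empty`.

Answer: e:=Bool f:=List a g:=Int

Derivation:
step 1: unify e ~ Bool  [subst: {-} | 2 pending]
  bind e := Bool
step 2: unify f ~ List a  [subst: {e:=Bool} | 1 pending]
  bind f := List a
step 3: unify Int ~ g  [subst: {e:=Bool, f:=List a} | 0 pending]
  bind g := Int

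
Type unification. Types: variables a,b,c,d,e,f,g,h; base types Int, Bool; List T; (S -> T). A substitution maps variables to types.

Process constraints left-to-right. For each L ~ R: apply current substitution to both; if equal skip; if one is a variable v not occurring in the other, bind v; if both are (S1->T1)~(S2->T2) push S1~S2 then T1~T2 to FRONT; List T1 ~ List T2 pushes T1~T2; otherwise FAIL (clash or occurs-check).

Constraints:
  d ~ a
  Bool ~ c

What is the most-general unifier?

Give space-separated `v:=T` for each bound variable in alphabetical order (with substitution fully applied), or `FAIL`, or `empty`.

Answer: c:=Bool d:=a

Derivation:
step 1: unify d ~ a  [subst: {-} | 1 pending]
  bind d := a
step 2: unify Bool ~ c  [subst: {d:=a} | 0 pending]
  bind c := Bool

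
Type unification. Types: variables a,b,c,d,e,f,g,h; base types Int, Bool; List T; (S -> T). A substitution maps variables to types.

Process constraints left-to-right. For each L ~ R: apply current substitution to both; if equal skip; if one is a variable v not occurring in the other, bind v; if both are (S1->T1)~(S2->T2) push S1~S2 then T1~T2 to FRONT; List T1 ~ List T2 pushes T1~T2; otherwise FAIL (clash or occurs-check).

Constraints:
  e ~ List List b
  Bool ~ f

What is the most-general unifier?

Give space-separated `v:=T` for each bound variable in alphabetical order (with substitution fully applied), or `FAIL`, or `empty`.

Answer: e:=List List b f:=Bool

Derivation:
step 1: unify e ~ List List b  [subst: {-} | 1 pending]
  bind e := List List b
step 2: unify Bool ~ f  [subst: {e:=List List b} | 0 pending]
  bind f := Bool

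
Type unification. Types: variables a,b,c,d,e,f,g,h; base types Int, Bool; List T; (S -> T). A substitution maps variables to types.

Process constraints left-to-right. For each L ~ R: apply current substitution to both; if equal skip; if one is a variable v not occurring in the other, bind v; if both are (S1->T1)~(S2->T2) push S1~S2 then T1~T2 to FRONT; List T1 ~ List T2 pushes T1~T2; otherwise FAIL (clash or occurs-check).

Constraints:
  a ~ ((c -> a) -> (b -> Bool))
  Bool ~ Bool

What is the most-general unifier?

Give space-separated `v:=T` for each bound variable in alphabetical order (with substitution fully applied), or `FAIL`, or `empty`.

Answer: FAIL

Derivation:
step 1: unify a ~ ((c -> a) -> (b -> Bool))  [subst: {-} | 1 pending]
  occurs-check fail: a in ((c -> a) -> (b -> Bool))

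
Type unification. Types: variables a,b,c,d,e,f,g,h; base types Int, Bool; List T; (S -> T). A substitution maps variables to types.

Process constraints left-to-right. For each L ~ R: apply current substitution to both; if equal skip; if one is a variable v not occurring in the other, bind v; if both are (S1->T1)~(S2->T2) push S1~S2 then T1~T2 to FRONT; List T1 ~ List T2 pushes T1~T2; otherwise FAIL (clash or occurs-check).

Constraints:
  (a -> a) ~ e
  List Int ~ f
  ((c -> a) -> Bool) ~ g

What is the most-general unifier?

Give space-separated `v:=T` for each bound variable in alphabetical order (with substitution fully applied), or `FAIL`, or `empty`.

step 1: unify (a -> a) ~ e  [subst: {-} | 2 pending]
  bind e := (a -> a)
step 2: unify List Int ~ f  [subst: {e:=(a -> a)} | 1 pending]
  bind f := List Int
step 3: unify ((c -> a) -> Bool) ~ g  [subst: {e:=(a -> a), f:=List Int} | 0 pending]
  bind g := ((c -> a) -> Bool)

Answer: e:=(a -> a) f:=List Int g:=((c -> a) -> Bool)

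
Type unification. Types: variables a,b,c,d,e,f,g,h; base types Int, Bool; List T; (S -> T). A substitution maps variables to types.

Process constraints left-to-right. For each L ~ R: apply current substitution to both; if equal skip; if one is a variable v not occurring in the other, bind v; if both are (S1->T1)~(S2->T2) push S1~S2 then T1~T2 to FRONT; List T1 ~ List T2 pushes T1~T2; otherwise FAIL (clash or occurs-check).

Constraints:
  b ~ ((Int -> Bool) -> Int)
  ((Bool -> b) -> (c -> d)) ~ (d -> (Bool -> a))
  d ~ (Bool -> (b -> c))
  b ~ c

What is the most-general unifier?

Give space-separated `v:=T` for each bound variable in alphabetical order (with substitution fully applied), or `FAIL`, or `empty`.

Answer: FAIL

Derivation:
step 1: unify b ~ ((Int -> Bool) -> Int)  [subst: {-} | 3 pending]
  bind b := ((Int -> Bool) -> Int)
step 2: unify ((Bool -> ((Int -> Bool) -> Int)) -> (c -> d)) ~ (d -> (Bool -> a))  [subst: {b:=((Int -> Bool) -> Int)} | 2 pending]
  -> decompose arrow: push (Bool -> ((Int -> Bool) -> Int))~d, (c -> d)~(Bool -> a)
step 3: unify (Bool -> ((Int -> Bool) -> Int)) ~ d  [subst: {b:=((Int -> Bool) -> Int)} | 3 pending]
  bind d := (Bool -> ((Int -> Bool) -> Int))
step 4: unify (c -> (Bool -> ((Int -> Bool) -> Int))) ~ (Bool -> a)  [subst: {b:=((Int -> Bool) -> Int), d:=(Bool -> ((Int -> Bool) -> Int))} | 2 pending]
  -> decompose arrow: push c~Bool, (Bool -> ((Int -> Bool) -> Int))~a
step 5: unify c ~ Bool  [subst: {b:=((Int -> Bool) -> Int), d:=(Bool -> ((Int -> Bool) -> Int))} | 3 pending]
  bind c := Bool
step 6: unify (Bool -> ((Int -> Bool) -> Int)) ~ a  [subst: {b:=((Int -> Bool) -> Int), d:=(Bool -> ((Int -> Bool) -> Int)), c:=Bool} | 2 pending]
  bind a := (Bool -> ((Int -> Bool) -> Int))
step 7: unify (Bool -> ((Int -> Bool) -> Int)) ~ (Bool -> (((Int -> Bool) -> Int) -> Bool))  [subst: {b:=((Int -> Bool) -> Int), d:=(Bool -> ((Int -> Bool) -> Int)), c:=Bool, a:=(Bool -> ((Int -> Bool) -> Int))} | 1 pending]
  -> decompose arrow: push Bool~Bool, ((Int -> Bool) -> Int)~(((Int -> Bool) -> Int) -> Bool)
step 8: unify Bool ~ Bool  [subst: {b:=((Int -> Bool) -> Int), d:=(Bool -> ((Int -> Bool) -> Int)), c:=Bool, a:=(Bool -> ((Int -> Bool) -> Int))} | 2 pending]
  -> identical, skip
step 9: unify ((Int -> Bool) -> Int) ~ (((Int -> Bool) -> Int) -> Bool)  [subst: {b:=((Int -> Bool) -> Int), d:=(Bool -> ((Int -> Bool) -> Int)), c:=Bool, a:=(Bool -> ((Int -> Bool) -> Int))} | 1 pending]
  -> decompose arrow: push (Int -> Bool)~((Int -> Bool) -> Int), Int~Bool
step 10: unify (Int -> Bool) ~ ((Int -> Bool) -> Int)  [subst: {b:=((Int -> Bool) -> Int), d:=(Bool -> ((Int -> Bool) -> Int)), c:=Bool, a:=(Bool -> ((Int -> Bool) -> Int))} | 2 pending]
  -> decompose arrow: push Int~(Int -> Bool), Bool~Int
step 11: unify Int ~ (Int -> Bool)  [subst: {b:=((Int -> Bool) -> Int), d:=(Bool -> ((Int -> Bool) -> Int)), c:=Bool, a:=(Bool -> ((Int -> Bool) -> Int))} | 3 pending]
  clash: Int vs (Int -> Bool)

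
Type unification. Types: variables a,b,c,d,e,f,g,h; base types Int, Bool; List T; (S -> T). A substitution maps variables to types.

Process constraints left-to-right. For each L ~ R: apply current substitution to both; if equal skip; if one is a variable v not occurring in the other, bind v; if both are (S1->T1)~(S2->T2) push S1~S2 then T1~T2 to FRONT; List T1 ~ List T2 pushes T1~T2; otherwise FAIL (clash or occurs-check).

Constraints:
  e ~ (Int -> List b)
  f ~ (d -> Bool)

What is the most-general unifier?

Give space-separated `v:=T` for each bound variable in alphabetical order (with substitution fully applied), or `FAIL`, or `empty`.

step 1: unify e ~ (Int -> List b)  [subst: {-} | 1 pending]
  bind e := (Int -> List b)
step 2: unify f ~ (d -> Bool)  [subst: {e:=(Int -> List b)} | 0 pending]
  bind f := (d -> Bool)

Answer: e:=(Int -> List b) f:=(d -> Bool)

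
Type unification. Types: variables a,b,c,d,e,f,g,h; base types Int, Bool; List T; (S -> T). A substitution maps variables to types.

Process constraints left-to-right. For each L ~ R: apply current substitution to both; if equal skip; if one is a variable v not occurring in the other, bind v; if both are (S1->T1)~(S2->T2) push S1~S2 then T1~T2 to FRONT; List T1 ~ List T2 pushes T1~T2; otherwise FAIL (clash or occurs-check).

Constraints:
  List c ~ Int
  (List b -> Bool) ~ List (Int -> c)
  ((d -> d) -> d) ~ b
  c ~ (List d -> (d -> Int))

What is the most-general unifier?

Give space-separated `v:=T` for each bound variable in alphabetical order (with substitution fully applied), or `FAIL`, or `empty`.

Answer: FAIL

Derivation:
step 1: unify List c ~ Int  [subst: {-} | 3 pending]
  clash: List c vs Int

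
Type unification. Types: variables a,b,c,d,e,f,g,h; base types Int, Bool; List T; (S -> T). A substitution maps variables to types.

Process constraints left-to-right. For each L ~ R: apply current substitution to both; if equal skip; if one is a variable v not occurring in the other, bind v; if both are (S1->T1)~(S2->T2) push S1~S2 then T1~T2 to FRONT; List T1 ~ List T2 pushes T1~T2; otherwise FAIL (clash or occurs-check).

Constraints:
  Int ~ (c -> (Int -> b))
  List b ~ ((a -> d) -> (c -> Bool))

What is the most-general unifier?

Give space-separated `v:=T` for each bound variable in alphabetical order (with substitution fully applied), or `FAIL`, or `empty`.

Answer: FAIL

Derivation:
step 1: unify Int ~ (c -> (Int -> b))  [subst: {-} | 1 pending]
  clash: Int vs (c -> (Int -> b))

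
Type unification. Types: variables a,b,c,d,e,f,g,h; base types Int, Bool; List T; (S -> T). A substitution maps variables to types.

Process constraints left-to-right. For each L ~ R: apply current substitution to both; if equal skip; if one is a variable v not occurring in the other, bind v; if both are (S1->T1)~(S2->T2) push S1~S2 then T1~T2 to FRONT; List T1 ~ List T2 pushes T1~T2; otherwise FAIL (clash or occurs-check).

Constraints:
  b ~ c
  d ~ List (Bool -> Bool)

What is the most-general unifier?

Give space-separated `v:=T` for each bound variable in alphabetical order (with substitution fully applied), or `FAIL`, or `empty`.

step 1: unify b ~ c  [subst: {-} | 1 pending]
  bind b := c
step 2: unify d ~ List (Bool -> Bool)  [subst: {b:=c} | 0 pending]
  bind d := List (Bool -> Bool)

Answer: b:=c d:=List (Bool -> Bool)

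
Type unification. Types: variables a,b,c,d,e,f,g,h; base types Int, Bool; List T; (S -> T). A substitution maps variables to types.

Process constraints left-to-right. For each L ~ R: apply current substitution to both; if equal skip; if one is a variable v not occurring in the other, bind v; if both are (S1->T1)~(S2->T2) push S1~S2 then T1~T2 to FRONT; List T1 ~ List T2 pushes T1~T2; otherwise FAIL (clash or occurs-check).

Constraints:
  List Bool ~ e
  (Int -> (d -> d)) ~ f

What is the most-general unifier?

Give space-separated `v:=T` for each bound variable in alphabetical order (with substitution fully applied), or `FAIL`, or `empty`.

step 1: unify List Bool ~ e  [subst: {-} | 1 pending]
  bind e := List Bool
step 2: unify (Int -> (d -> d)) ~ f  [subst: {e:=List Bool} | 0 pending]
  bind f := (Int -> (d -> d))

Answer: e:=List Bool f:=(Int -> (d -> d))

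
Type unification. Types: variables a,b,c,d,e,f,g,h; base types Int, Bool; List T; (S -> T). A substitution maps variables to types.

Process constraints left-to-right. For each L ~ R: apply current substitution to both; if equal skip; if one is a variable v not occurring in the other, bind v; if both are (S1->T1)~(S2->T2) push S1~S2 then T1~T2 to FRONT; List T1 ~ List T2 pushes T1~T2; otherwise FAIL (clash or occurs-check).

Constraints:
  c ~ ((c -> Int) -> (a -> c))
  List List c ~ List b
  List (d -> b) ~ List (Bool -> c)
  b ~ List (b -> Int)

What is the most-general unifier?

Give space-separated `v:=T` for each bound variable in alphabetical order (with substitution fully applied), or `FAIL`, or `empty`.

step 1: unify c ~ ((c -> Int) -> (a -> c))  [subst: {-} | 3 pending]
  occurs-check fail: c in ((c -> Int) -> (a -> c))

Answer: FAIL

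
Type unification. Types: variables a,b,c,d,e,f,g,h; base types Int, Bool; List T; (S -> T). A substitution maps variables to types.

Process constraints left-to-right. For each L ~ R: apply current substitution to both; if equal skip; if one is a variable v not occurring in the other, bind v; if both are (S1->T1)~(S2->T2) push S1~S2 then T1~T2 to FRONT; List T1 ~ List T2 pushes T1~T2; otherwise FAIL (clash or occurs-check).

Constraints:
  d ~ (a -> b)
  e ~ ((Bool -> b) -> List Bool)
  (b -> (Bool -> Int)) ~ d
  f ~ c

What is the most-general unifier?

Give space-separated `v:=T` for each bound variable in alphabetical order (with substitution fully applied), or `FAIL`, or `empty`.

step 1: unify d ~ (a -> b)  [subst: {-} | 3 pending]
  bind d := (a -> b)
step 2: unify e ~ ((Bool -> b) -> List Bool)  [subst: {d:=(a -> b)} | 2 pending]
  bind e := ((Bool -> b) -> List Bool)
step 3: unify (b -> (Bool -> Int)) ~ (a -> b)  [subst: {d:=(a -> b), e:=((Bool -> b) -> List Bool)} | 1 pending]
  -> decompose arrow: push b~a, (Bool -> Int)~b
step 4: unify b ~ a  [subst: {d:=(a -> b), e:=((Bool -> b) -> List Bool)} | 2 pending]
  bind b := a
step 5: unify (Bool -> Int) ~ a  [subst: {d:=(a -> b), e:=((Bool -> b) -> List Bool), b:=a} | 1 pending]
  bind a := (Bool -> Int)
step 6: unify f ~ c  [subst: {d:=(a -> b), e:=((Bool -> b) -> List Bool), b:=a, a:=(Bool -> Int)} | 0 pending]
  bind f := c

Answer: a:=(Bool -> Int) b:=(Bool -> Int) d:=((Bool -> Int) -> (Bool -> Int)) e:=((Bool -> (Bool -> Int)) -> List Bool) f:=c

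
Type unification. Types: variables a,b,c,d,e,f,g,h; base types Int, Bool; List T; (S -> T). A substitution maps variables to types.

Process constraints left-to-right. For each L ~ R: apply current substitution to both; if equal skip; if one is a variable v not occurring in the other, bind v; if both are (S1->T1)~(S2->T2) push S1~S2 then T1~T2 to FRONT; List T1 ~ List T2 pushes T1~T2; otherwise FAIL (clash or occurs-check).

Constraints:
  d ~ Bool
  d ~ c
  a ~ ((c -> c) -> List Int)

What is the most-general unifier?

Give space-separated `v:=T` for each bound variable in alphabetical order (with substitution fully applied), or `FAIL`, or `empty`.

Answer: a:=((Bool -> Bool) -> List Int) c:=Bool d:=Bool

Derivation:
step 1: unify d ~ Bool  [subst: {-} | 2 pending]
  bind d := Bool
step 2: unify Bool ~ c  [subst: {d:=Bool} | 1 pending]
  bind c := Bool
step 3: unify a ~ ((Bool -> Bool) -> List Int)  [subst: {d:=Bool, c:=Bool} | 0 pending]
  bind a := ((Bool -> Bool) -> List Int)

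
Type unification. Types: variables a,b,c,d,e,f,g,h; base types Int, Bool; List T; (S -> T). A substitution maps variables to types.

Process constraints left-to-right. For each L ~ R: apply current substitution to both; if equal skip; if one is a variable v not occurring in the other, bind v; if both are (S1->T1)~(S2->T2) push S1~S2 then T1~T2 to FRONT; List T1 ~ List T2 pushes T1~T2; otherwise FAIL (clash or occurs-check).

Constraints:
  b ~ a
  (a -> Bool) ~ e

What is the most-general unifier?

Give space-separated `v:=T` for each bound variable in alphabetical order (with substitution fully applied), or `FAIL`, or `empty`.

Answer: b:=a e:=(a -> Bool)

Derivation:
step 1: unify b ~ a  [subst: {-} | 1 pending]
  bind b := a
step 2: unify (a -> Bool) ~ e  [subst: {b:=a} | 0 pending]
  bind e := (a -> Bool)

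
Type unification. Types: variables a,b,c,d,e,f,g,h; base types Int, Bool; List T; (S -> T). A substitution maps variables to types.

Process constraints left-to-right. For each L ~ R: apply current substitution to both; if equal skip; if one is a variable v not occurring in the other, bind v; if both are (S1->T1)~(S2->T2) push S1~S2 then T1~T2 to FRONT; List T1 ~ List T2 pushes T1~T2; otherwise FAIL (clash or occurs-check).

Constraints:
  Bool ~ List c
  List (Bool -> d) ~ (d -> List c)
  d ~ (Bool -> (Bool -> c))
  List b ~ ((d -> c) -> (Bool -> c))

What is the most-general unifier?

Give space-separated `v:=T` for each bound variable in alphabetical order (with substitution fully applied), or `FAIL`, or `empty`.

step 1: unify Bool ~ List c  [subst: {-} | 3 pending]
  clash: Bool vs List c

Answer: FAIL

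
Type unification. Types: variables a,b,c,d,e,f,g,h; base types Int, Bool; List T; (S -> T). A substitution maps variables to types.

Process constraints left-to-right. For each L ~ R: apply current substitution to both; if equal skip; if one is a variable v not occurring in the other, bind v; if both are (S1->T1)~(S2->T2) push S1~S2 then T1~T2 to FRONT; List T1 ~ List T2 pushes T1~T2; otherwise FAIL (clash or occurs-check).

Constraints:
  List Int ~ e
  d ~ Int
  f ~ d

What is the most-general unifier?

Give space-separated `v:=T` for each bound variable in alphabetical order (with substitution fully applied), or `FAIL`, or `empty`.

step 1: unify List Int ~ e  [subst: {-} | 2 pending]
  bind e := List Int
step 2: unify d ~ Int  [subst: {e:=List Int} | 1 pending]
  bind d := Int
step 3: unify f ~ Int  [subst: {e:=List Int, d:=Int} | 0 pending]
  bind f := Int

Answer: d:=Int e:=List Int f:=Int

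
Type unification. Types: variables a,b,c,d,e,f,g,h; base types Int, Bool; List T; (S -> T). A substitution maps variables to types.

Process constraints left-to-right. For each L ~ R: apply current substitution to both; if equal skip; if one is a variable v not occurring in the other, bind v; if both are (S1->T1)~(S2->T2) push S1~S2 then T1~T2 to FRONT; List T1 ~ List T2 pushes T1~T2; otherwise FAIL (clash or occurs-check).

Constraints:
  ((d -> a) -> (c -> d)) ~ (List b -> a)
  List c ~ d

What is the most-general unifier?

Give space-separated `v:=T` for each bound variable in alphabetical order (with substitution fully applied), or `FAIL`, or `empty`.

step 1: unify ((d -> a) -> (c -> d)) ~ (List b -> a)  [subst: {-} | 1 pending]
  -> decompose arrow: push (d -> a)~List b, (c -> d)~a
step 2: unify (d -> a) ~ List b  [subst: {-} | 2 pending]
  clash: (d -> a) vs List b

Answer: FAIL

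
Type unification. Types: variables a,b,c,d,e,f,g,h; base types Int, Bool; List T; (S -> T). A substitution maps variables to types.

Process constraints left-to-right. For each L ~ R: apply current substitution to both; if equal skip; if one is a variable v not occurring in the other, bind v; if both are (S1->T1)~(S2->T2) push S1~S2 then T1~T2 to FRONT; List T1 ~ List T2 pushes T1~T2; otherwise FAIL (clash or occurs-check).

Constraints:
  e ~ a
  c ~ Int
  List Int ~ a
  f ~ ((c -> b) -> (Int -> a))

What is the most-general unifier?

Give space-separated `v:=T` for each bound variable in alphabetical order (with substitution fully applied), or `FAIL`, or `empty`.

step 1: unify e ~ a  [subst: {-} | 3 pending]
  bind e := a
step 2: unify c ~ Int  [subst: {e:=a} | 2 pending]
  bind c := Int
step 3: unify List Int ~ a  [subst: {e:=a, c:=Int} | 1 pending]
  bind a := List Int
step 4: unify f ~ ((Int -> b) -> (Int -> List Int))  [subst: {e:=a, c:=Int, a:=List Int} | 0 pending]
  bind f := ((Int -> b) -> (Int -> List Int))

Answer: a:=List Int c:=Int e:=List Int f:=((Int -> b) -> (Int -> List Int))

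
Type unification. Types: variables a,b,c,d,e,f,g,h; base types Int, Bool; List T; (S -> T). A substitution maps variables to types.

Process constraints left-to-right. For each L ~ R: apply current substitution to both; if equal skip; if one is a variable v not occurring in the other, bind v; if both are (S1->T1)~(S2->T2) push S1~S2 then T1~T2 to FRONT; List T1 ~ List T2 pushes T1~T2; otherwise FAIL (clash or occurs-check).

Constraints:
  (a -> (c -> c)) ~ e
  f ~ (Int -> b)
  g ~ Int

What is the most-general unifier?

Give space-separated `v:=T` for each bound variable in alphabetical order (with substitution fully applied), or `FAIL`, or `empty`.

Answer: e:=(a -> (c -> c)) f:=(Int -> b) g:=Int

Derivation:
step 1: unify (a -> (c -> c)) ~ e  [subst: {-} | 2 pending]
  bind e := (a -> (c -> c))
step 2: unify f ~ (Int -> b)  [subst: {e:=(a -> (c -> c))} | 1 pending]
  bind f := (Int -> b)
step 3: unify g ~ Int  [subst: {e:=(a -> (c -> c)), f:=(Int -> b)} | 0 pending]
  bind g := Int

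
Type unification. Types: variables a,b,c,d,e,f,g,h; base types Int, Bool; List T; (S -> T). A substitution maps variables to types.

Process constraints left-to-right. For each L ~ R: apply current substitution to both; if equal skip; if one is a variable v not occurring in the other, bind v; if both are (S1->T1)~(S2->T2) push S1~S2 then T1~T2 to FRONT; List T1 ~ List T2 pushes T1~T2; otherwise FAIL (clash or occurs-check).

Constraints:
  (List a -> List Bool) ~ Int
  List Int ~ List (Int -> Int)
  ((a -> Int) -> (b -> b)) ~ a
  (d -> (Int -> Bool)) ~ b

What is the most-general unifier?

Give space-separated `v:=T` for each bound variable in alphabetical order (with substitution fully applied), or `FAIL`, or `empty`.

step 1: unify (List a -> List Bool) ~ Int  [subst: {-} | 3 pending]
  clash: (List a -> List Bool) vs Int

Answer: FAIL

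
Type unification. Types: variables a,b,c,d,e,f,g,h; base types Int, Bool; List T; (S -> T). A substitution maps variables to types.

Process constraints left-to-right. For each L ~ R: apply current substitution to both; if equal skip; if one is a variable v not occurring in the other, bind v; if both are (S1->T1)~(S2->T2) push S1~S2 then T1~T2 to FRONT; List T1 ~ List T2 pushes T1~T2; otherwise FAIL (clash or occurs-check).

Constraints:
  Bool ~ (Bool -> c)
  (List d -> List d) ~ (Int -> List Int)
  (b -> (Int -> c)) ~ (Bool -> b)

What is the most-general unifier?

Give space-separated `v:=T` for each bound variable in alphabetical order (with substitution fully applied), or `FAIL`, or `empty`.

Answer: FAIL

Derivation:
step 1: unify Bool ~ (Bool -> c)  [subst: {-} | 2 pending]
  clash: Bool vs (Bool -> c)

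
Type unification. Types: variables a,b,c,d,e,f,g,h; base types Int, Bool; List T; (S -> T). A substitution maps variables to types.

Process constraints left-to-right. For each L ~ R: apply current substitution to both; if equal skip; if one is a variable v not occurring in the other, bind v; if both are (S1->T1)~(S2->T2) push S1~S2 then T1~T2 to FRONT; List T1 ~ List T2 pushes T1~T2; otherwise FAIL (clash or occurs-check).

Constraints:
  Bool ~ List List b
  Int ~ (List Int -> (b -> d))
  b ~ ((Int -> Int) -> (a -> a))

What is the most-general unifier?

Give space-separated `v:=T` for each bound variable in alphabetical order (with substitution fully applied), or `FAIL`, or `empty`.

step 1: unify Bool ~ List List b  [subst: {-} | 2 pending]
  clash: Bool vs List List b

Answer: FAIL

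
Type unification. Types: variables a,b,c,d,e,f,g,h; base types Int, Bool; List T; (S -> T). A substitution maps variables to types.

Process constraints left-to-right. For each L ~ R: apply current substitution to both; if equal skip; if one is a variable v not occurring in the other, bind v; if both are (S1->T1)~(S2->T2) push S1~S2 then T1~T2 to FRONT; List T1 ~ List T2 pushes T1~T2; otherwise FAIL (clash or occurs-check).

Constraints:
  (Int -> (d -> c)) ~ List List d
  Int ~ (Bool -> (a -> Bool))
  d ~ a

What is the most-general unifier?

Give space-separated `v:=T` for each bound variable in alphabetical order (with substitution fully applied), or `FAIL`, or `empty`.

Answer: FAIL

Derivation:
step 1: unify (Int -> (d -> c)) ~ List List d  [subst: {-} | 2 pending]
  clash: (Int -> (d -> c)) vs List List d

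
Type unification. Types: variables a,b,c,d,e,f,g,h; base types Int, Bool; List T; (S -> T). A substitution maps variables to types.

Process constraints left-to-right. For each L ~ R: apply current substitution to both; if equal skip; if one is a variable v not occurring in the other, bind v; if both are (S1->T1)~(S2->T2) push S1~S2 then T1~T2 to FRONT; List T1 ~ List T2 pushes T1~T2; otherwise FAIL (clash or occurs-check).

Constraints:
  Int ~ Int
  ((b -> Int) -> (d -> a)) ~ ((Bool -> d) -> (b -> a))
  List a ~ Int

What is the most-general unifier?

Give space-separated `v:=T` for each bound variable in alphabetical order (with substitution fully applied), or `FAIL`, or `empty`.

Answer: FAIL

Derivation:
step 1: unify Int ~ Int  [subst: {-} | 2 pending]
  -> identical, skip
step 2: unify ((b -> Int) -> (d -> a)) ~ ((Bool -> d) -> (b -> a))  [subst: {-} | 1 pending]
  -> decompose arrow: push (b -> Int)~(Bool -> d), (d -> a)~(b -> a)
step 3: unify (b -> Int) ~ (Bool -> d)  [subst: {-} | 2 pending]
  -> decompose arrow: push b~Bool, Int~d
step 4: unify b ~ Bool  [subst: {-} | 3 pending]
  bind b := Bool
step 5: unify Int ~ d  [subst: {b:=Bool} | 2 pending]
  bind d := Int
step 6: unify (Int -> a) ~ (Bool -> a)  [subst: {b:=Bool, d:=Int} | 1 pending]
  -> decompose arrow: push Int~Bool, a~a
step 7: unify Int ~ Bool  [subst: {b:=Bool, d:=Int} | 2 pending]
  clash: Int vs Bool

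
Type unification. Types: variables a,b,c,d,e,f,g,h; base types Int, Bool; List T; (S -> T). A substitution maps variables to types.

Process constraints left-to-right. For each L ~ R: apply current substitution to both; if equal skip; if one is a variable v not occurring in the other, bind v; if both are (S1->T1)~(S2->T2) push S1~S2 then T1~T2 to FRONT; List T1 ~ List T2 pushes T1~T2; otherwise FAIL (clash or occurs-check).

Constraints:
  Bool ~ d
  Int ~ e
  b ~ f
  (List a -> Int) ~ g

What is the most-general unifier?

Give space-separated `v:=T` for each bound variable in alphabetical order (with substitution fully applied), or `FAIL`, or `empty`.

Answer: b:=f d:=Bool e:=Int g:=(List a -> Int)

Derivation:
step 1: unify Bool ~ d  [subst: {-} | 3 pending]
  bind d := Bool
step 2: unify Int ~ e  [subst: {d:=Bool} | 2 pending]
  bind e := Int
step 3: unify b ~ f  [subst: {d:=Bool, e:=Int} | 1 pending]
  bind b := f
step 4: unify (List a -> Int) ~ g  [subst: {d:=Bool, e:=Int, b:=f} | 0 pending]
  bind g := (List a -> Int)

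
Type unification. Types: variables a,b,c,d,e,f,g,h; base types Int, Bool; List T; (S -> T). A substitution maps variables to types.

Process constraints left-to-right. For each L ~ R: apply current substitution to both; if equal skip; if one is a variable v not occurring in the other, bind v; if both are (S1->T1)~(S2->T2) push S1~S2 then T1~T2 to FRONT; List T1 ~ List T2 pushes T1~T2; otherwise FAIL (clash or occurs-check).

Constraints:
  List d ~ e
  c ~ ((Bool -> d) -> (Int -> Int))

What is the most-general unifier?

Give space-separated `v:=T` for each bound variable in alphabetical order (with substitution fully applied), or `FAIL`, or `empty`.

Answer: c:=((Bool -> d) -> (Int -> Int)) e:=List d

Derivation:
step 1: unify List d ~ e  [subst: {-} | 1 pending]
  bind e := List d
step 2: unify c ~ ((Bool -> d) -> (Int -> Int))  [subst: {e:=List d} | 0 pending]
  bind c := ((Bool -> d) -> (Int -> Int))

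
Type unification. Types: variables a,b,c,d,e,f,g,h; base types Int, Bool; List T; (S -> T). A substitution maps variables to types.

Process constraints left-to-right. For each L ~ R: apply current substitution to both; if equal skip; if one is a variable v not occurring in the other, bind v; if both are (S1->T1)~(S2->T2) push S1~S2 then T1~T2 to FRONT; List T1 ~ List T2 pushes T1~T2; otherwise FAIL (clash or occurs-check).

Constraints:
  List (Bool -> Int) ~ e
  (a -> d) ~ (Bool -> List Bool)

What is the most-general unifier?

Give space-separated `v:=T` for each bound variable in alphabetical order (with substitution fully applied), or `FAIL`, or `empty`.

Answer: a:=Bool d:=List Bool e:=List (Bool -> Int)

Derivation:
step 1: unify List (Bool -> Int) ~ e  [subst: {-} | 1 pending]
  bind e := List (Bool -> Int)
step 2: unify (a -> d) ~ (Bool -> List Bool)  [subst: {e:=List (Bool -> Int)} | 0 pending]
  -> decompose arrow: push a~Bool, d~List Bool
step 3: unify a ~ Bool  [subst: {e:=List (Bool -> Int)} | 1 pending]
  bind a := Bool
step 4: unify d ~ List Bool  [subst: {e:=List (Bool -> Int), a:=Bool} | 0 pending]
  bind d := List Bool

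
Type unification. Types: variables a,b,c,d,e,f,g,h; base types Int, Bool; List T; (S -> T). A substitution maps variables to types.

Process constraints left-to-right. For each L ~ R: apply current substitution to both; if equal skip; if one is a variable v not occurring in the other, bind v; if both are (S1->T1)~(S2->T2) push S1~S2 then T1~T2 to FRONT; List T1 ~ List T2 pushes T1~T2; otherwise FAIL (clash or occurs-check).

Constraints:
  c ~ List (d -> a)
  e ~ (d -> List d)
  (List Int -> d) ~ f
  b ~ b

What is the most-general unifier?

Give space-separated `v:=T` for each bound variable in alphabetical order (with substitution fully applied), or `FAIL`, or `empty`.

step 1: unify c ~ List (d -> a)  [subst: {-} | 3 pending]
  bind c := List (d -> a)
step 2: unify e ~ (d -> List d)  [subst: {c:=List (d -> a)} | 2 pending]
  bind e := (d -> List d)
step 3: unify (List Int -> d) ~ f  [subst: {c:=List (d -> a), e:=(d -> List d)} | 1 pending]
  bind f := (List Int -> d)
step 4: unify b ~ b  [subst: {c:=List (d -> a), e:=(d -> List d), f:=(List Int -> d)} | 0 pending]
  -> identical, skip

Answer: c:=List (d -> a) e:=(d -> List d) f:=(List Int -> d)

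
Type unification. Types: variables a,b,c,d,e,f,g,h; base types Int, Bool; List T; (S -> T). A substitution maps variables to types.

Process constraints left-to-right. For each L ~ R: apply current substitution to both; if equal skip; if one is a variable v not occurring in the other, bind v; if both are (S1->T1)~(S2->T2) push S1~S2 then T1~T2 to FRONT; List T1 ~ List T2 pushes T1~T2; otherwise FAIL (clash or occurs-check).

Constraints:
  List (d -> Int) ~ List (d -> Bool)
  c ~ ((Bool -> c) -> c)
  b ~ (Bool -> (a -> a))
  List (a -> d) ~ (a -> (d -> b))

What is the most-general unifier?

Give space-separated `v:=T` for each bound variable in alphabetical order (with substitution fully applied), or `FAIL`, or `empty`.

step 1: unify List (d -> Int) ~ List (d -> Bool)  [subst: {-} | 3 pending]
  -> decompose List: push (d -> Int)~(d -> Bool)
step 2: unify (d -> Int) ~ (d -> Bool)  [subst: {-} | 3 pending]
  -> decompose arrow: push d~d, Int~Bool
step 3: unify d ~ d  [subst: {-} | 4 pending]
  -> identical, skip
step 4: unify Int ~ Bool  [subst: {-} | 3 pending]
  clash: Int vs Bool

Answer: FAIL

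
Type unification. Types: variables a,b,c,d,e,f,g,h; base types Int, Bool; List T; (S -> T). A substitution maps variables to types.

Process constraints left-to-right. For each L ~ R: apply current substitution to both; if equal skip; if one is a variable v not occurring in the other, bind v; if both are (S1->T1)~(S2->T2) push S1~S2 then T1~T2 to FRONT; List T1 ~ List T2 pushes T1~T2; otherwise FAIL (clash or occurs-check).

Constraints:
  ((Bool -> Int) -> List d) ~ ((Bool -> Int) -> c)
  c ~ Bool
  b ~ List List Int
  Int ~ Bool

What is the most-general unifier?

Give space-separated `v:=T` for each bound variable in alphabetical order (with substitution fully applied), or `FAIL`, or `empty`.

step 1: unify ((Bool -> Int) -> List d) ~ ((Bool -> Int) -> c)  [subst: {-} | 3 pending]
  -> decompose arrow: push (Bool -> Int)~(Bool -> Int), List d~c
step 2: unify (Bool -> Int) ~ (Bool -> Int)  [subst: {-} | 4 pending]
  -> identical, skip
step 3: unify List d ~ c  [subst: {-} | 3 pending]
  bind c := List d
step 4: unify List d ~ Bool  [subst: {c:=List d} | 2 pending]
  clash: List d vs Bool

Answer: FAIL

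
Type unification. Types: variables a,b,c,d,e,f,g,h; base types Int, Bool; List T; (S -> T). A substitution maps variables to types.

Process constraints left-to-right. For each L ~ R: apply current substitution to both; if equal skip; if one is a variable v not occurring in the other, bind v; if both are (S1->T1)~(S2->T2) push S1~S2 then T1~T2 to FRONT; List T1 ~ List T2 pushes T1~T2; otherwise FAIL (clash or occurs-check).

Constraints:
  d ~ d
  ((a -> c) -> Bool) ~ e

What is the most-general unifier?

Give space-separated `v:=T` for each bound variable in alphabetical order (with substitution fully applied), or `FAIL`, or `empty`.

step 1: unify d ~ d  [subst: {-} | 1 pending]
  -> identical, skip
step 2: unify ((a -> c) -> Bool) ~ e  [subst: {-} | 0 pending]
  bind e := ((a -> c) -> Bool)

Answer: e:=((a -> c) -> Bool)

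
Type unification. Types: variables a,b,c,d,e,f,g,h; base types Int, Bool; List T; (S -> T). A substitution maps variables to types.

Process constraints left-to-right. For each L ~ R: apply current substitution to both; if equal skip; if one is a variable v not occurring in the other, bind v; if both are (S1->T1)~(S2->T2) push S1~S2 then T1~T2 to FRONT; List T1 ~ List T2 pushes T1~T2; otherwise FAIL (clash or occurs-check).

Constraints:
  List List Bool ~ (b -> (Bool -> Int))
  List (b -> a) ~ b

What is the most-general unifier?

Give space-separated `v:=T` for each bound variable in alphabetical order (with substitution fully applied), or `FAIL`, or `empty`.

Answer: FAIL

Derivation:
step 1: unify List List Bool ~ (b -> (Bool -> Int))  [subst: {-} | 1 pending]
  clash: List List Bool vs (b -> (Bool -> Int))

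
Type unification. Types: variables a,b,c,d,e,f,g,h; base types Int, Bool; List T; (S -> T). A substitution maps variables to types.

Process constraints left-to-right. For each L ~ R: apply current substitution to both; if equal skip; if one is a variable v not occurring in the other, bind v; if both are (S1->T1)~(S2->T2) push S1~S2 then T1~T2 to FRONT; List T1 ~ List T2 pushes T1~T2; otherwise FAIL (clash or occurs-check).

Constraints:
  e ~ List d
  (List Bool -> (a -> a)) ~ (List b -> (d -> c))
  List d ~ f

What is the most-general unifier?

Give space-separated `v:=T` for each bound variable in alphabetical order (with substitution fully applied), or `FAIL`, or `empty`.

step 1: unify e ~ List d  [subst: {-} | 2 pending]
  bind e := List d
step 2: unify (List Bool -> (a -> a)) ~ (List b -> (d -> c))  [subst: {e:=List d} | 1 pending]
  -> decompose arrow: push List Bool~List b, (a -> a)~(d -> c)
step 3: unify List Bool ~ List b  [subst: {e:=List d} | 2 pending]
  -> decompose List: push Bool~b
step 4: unify Bool ~ b  [subst: {e:=List d} | 2 pending]
  bind b := Bool
step 5: unify (a -> a) ~ (d -> c)  [subst: {e:=List d, b:=Bool} | 1 pending]
  -> decompose arrow: push a~d, a~c
step 6: unify a ~ d  [subst: {e:=List d, b:=Bool} | 2 pending]
  bind a := d
step 7: unify d ~ c  [subst: {e:=List d, b:=Bool, a:=d} | 1 pending]
  bind d := c
step 8: unify List c ~ f  [subst: {e:=List d, b:=Bool, a:=d, d:=c} | 0 pending]
  bind f := List c

Answer: a:=c b:=Bool d:=c e:=List c f:=List c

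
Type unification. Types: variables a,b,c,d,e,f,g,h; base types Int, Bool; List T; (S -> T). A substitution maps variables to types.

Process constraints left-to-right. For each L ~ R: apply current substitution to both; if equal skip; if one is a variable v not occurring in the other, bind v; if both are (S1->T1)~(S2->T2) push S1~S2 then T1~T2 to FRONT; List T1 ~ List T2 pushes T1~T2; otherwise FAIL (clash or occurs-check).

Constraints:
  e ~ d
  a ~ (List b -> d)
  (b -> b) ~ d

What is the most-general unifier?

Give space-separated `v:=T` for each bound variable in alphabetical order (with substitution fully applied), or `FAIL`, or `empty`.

step 1: unify e ~ d  [subst: {-} | 2 pending]
  bind e := d
step 2: unify a ~ (List b -> d)  [subst: {e:=d} | 1 pending]
  bind a := (List b -> d)
step 3: unify (b -> b) ~ d  [subst: {e:=d, a:=(List b -> d)} | 0 pending]
  bind d := (b -> b)

Answer: a:=(List b -> (b -> b)) d:=(b -> b) e:=(b -> b)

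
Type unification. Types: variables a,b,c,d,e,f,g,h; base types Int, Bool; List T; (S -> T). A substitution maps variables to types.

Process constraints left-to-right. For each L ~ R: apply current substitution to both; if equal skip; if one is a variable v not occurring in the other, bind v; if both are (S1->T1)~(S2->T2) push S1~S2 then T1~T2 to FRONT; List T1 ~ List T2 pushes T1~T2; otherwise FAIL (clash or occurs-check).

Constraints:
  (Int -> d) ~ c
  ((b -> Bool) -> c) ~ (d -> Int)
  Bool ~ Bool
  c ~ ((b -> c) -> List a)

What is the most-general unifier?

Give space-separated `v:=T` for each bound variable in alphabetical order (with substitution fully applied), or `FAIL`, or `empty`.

step 1: unify (Int -> d) ~ c  [subst: {-} | 3 pending]
  bind c := (Int -> d)
step 2: unify ((b -> Bool) -> (Int -> d)) ~ (d -> Int)  [subst: {c:=(Int -> d)} | 2 pending]
  -> decompose arrow: push (b -> Bool)~d, (Int -> d)~Int
step 3: unify (b -> Bool) ~ d  [subst: {c:=(Int -> d)} | 3 pending]
  bind d := (b -> Bool)
step 4: unify (Int -> (b -> Bool)) ~ Int  [subst: {c:=(Int -> d), d:=(b -> Bool)} | 2 pending]
  clash: (Int -> (b -> Bool)) vs Int

Answer: FAIL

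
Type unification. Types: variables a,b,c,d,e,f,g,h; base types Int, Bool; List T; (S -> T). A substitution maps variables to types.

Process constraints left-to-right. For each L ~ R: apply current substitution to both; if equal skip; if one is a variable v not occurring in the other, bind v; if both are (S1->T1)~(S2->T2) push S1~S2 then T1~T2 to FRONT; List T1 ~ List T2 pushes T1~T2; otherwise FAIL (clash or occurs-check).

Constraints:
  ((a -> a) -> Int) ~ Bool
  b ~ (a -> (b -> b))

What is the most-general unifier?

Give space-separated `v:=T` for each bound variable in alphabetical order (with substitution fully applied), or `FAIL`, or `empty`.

Answer: FAIL

Derivation:
step 1: unify ((a -> a) -> Int) ~ Bool  [subst: {-} | 1 pending]
  clash: ((a -> a) -> Int) vs Bool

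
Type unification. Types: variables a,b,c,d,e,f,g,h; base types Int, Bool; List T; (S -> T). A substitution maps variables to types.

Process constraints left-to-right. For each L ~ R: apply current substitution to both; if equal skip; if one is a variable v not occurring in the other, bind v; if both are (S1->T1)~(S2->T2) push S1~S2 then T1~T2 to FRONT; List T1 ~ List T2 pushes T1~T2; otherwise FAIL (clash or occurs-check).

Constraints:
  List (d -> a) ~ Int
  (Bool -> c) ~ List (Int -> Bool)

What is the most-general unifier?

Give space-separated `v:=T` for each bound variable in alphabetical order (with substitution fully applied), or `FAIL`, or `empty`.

Answer: FAIL

Derivation:
step 1: unify List (d -> a) ~ Int  [subst: {-} | 1 pending]
  clash: List (d -> a) vs Int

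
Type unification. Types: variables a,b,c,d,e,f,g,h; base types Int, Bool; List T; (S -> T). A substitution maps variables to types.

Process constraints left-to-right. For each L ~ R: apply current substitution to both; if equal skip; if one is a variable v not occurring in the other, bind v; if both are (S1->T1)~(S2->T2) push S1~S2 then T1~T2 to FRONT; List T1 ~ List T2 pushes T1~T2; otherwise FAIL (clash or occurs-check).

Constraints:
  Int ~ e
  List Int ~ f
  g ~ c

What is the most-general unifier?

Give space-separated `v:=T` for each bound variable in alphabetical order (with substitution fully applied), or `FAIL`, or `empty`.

step 1: unify Int ~ e  [subst: {-} | 2 pending]
  bind e := Int
step 2: unify List Int ~ f  [subst: {e:=Int} | 1 pending]
  bind f := List Int
step 3: unify g ~ c  [subst: {e:=Int, f:=List Int} | 0 pending]
  bind g := c

Answer: e:=Int f:=List Int g:=c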